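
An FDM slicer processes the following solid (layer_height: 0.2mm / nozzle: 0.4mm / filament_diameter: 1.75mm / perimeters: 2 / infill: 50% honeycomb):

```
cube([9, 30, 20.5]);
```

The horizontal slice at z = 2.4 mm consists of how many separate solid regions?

1

At z = 2.4 mm: the 9×30 cube contributes its full rectangle. The result has 1 disconnected region.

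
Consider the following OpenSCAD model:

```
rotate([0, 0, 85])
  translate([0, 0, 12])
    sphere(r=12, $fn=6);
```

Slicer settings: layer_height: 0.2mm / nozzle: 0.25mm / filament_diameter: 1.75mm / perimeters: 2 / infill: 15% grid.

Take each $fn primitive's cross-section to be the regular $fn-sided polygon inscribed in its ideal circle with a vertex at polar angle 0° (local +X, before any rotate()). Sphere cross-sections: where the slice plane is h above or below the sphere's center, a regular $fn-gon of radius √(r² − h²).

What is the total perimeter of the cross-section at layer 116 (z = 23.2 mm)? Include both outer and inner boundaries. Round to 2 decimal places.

At z = 23.2 mm: the r=12 sphere contributes a regular 6-gon of circumradius √(12²−11.2²) = 4.308 (perimeter = 2·6·4.308·sin(180°/6) = 25.85 mm); (whole slice rotated 85° about Z — lengths, areas and connectivity unchanged). Overall, the cross-section is a single solid region. Total boundary length (outer) = 25.85 mm.

25.85 mm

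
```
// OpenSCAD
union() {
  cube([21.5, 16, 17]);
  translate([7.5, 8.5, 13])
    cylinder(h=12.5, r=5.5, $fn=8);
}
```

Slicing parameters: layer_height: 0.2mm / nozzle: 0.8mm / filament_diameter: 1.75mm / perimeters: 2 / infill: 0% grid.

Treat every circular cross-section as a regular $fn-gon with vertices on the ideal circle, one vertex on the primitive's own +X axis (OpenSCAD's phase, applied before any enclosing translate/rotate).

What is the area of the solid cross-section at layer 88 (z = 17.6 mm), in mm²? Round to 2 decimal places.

At z = 17.6 mm: the cube does not reach this height (z outside [0, 17]); the r=5.5 cylinder at (7.5, 8.5) contributes a regular 8-gon of circumradius 5.5 (area = (8/2)·5.500²·sin(360°/8) = 85.56 mm²); Taking the union: only the r=5.5 cylinder at (7.5, 8.5) is present, so the union is just that shape — area = 85.56 mm². Overall, the cross-section is a single solid region. Net area = 85.56 mm².

85.56 mm²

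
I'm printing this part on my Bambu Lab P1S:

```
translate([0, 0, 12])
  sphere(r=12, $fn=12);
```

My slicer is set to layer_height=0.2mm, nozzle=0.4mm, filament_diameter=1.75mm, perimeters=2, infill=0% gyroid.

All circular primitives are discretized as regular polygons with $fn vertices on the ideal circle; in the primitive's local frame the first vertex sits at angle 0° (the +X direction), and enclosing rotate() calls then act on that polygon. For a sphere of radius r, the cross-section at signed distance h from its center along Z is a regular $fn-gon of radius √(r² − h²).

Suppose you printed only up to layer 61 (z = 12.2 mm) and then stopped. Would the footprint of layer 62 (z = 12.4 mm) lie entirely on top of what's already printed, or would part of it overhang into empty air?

entirely on top

Compare the two slices. At z = 12.2: the r=12 sphere slices to a regular 12-gon of circumradius 11.998 (√(r²−h²) with h=0.2 from center) (area = (12/2)·11.998²·sin(360°/12) = 431.88 mm²). At z = 12.4: the r=12 sphere slices to a regular 12-gon of circumradius 11.993 (√(r²−h²) with h=0.4 from center) (area = (12/2)·11.993²·sin(360°/12) = 431.52 mm²). Checking containment: the cross-section at z = 12.4 is a subset of the cross-section at z = 12.2.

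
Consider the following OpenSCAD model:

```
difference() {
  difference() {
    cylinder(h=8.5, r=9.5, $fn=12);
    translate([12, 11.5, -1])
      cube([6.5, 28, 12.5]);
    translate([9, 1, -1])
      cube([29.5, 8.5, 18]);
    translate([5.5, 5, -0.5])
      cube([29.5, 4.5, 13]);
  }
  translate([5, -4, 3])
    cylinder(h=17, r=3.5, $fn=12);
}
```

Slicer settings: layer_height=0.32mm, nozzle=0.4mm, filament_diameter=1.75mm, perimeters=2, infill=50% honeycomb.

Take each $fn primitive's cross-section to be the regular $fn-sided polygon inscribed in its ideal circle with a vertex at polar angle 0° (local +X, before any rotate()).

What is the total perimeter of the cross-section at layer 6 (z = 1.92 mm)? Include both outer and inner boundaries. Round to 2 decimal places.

60.66 mm

At z = 1.92 mm: the r=9.5 cylinder contributes a regular 12-gon of circumradius 9.5 (perimeter = 2·12·9.500·sin(180°/12) = 59.01 mm); the 6.5×28 cube at (12, 11.5) contributes its full rectangle (perimeter 69.00 mm); the cube at (9, 1) is present — its section is the full 29.5×8.5 rectangle (perimeter 76.00 mm); the 29.5×4.5 cube at (5.5, 5) contributes its full rectangle (perimeter 68.00 mm); Taking the first minus the rest: starting from the r=9.5 cylinder, the 6.5×28 cube at (12, 11.5) misses the remaining region (no effect); the 29.5×8.5 cube at (9, 1) partially overlaps it — only the 0.10 mm² overlap (of its 250.75 mm²) is removed, clipping the outline; the 29.5×4.5 cube at (5.5, 5) partially overlaps it — only the 3.07 mm² overlap (of its 132.75 mm²) is removed, clipping the outline — boundary = 60.66 mm; the cylinder at (5, -4) is absent (z outside [3, 20]); After the difference (first − rest): none of the subtracted shapes is present at this height, so the result so far is unchanged — boundary = 60.66 mm. Overall, the cross-section is a single solid region. Total boundary length (outer) = 60.66 mm.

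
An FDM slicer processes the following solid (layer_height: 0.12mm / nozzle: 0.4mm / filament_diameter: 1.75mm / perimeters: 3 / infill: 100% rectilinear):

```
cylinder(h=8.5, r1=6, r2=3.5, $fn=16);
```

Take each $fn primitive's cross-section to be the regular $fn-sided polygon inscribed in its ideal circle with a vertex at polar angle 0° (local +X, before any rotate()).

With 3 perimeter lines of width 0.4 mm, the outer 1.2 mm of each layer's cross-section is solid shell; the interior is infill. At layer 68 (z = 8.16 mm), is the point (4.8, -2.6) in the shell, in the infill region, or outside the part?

At z = 8.16 mm: the cone (r1=6→r2=3.5) has section circumradius 3.600 here — a regular 16-gon. Overall, the cross-section is a single solid region. The nearest boundary edge runs (2.55, -2.55)→(3.33, -1.38); distance from the point to it = 1.90 mm. The point is not inside any of the regions above, so it lies outside the cross-section (1.90 mm from the nearest boundary).

outside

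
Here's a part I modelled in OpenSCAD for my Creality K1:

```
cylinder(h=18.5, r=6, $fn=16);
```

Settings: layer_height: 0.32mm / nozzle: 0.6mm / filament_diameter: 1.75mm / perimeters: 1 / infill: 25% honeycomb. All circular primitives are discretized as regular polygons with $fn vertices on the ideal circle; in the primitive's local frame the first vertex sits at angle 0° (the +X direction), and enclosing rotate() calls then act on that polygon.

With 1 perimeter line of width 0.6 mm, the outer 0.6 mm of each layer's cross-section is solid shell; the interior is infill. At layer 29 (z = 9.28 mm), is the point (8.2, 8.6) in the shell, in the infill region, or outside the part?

At z = 9.28 mm: the r=6 cylinder gives a regular 16-gon of circumradius 6 (constant along its height). Overall, the cross-section is a single solid region. The nearest boundary edge runs (5.54, 2.30)→(4.24, 4.24); distance from the point to it = 5.89 mm. The point is not inside any of the regions above, so it lies outside the cross-section (5.89 mm from the nearest boundary).

outside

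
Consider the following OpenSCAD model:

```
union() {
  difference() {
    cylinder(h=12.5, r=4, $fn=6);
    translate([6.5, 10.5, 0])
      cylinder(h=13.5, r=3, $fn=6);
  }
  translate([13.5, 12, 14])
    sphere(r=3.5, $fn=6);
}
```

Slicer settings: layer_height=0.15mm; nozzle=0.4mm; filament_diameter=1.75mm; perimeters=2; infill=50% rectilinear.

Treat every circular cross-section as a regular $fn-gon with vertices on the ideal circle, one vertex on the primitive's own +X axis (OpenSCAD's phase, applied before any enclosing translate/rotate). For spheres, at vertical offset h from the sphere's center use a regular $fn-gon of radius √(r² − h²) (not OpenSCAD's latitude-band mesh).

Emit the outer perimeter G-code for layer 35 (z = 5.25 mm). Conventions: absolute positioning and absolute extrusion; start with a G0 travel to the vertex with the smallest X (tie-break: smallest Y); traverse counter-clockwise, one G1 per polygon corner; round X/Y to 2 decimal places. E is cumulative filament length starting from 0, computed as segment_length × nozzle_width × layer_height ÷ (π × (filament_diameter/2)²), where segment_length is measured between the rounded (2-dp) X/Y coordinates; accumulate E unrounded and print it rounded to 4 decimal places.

At z = 5.25 mm: the r=4 cylinder gives a regular 6-gon of circumradius 4 (constant along its height); the r=3 cylinder at (6.5, 10.5) gives a regular 6-gon of circumradius 3 (constant along its height); After the difference (first − rest): starting from the r=4 cylinder, the r=3 cylinder at (6.5, 10.5) misses the remaining region (no effect) — 1 connected region; the sphere at (13.5, 12) is not intersected at this z (|z−center|=8.750 > r=3.5); Merging all regions: only that combined region is present, so the union is just that shape — 1 connected region. The outline is a single polygon with 6 vertices. Extrusion per mm of travel: 0.4 × 0.15 / (π × 0.875²) = 0.024945. Accumulating E over each segment gives final E = 0.5983.

G0 X-4.00 Y0.00 Z5.25
G1 X-2.00 Y-3.46 E0.0997
G1 X2.00 Y-3.46 E0.1995
G1 X4.00 Y0.00 E0.2992
G1 X2.00 Y3.46 E0.3989
G1 X-2.00 Y3.46 E0.4986
G1 X-4.00 Y0.00 E0.5983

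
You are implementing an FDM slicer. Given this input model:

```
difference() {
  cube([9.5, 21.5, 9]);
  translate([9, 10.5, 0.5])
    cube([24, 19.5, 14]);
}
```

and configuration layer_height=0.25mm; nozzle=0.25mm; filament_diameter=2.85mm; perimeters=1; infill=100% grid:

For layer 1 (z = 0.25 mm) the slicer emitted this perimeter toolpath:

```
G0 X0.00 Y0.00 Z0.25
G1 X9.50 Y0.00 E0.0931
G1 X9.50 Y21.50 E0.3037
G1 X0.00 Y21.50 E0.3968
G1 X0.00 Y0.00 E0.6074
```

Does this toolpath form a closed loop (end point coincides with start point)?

yes

Start point (G0): (0.00, 0.00). End point (last G1): the path returns to the start — closed.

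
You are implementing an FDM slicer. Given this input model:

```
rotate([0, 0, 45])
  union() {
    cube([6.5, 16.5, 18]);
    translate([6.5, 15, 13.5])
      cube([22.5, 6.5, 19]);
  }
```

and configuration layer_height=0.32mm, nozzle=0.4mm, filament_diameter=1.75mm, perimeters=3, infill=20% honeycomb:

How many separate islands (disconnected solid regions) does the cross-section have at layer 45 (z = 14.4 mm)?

At z = 14.4 mm: the cube (footprint 6.5×16.5) is included at this height; the cube at (6.5, 15) is present — its section is the full 22.5×6.5 rectangle; Merging all regions: the 2 present regions share edge segments without overlapping in area, so areas simply add but the touching pieces fuse into one outline (the shared edge portions become interior and drop out of the boundary) — 1 connected region; (rotated 45° about Z; rotation is an isometry so areas/perimeters/island counts are preserved). Overall, the cross-section is a single solid region. Island count = 1.

1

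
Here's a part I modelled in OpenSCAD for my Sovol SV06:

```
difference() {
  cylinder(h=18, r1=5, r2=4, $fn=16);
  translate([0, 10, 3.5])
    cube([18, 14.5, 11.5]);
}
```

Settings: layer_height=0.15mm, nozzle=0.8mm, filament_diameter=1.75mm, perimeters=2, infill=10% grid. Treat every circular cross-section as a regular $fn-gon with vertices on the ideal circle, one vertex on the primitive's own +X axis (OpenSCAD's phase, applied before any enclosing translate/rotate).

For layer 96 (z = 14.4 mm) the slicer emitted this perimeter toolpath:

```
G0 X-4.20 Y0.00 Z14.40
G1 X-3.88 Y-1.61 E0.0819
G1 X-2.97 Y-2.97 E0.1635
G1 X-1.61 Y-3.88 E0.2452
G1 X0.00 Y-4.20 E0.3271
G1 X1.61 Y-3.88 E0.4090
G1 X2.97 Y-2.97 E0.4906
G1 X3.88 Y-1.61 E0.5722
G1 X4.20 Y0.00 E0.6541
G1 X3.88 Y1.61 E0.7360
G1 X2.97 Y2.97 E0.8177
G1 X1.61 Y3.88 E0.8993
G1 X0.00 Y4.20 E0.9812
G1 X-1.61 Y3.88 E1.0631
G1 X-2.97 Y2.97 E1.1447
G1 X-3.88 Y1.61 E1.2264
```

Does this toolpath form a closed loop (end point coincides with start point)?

no

Start point (G0): (-4.20, 0.00). End point (last G1): the path does not return to the start — open.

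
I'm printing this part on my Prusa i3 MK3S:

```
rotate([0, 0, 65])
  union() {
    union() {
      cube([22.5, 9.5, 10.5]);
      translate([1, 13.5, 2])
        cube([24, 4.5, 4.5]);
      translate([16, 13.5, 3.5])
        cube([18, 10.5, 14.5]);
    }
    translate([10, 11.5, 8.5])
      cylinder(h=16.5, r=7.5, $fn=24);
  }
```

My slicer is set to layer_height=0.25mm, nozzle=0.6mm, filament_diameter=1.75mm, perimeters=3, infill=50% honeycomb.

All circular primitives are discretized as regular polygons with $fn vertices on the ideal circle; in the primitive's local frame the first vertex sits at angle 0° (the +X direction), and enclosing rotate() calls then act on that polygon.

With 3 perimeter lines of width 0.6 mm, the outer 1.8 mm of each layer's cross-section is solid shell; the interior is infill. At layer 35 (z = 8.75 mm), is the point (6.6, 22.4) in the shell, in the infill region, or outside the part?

At z = 8.75 mm: the 22.5×9.5 cube contributes its full rectangle; the cube at (1, 13.5) does not reach this height (z outside [2, 6.5]); the cube at (16, 13.5) is present — its section is the full 18×10.5 rectangle; Combining (union): the 2 present regions are separate (no shared area or edge), so areas and boundary lengths simply add and each stays a separate island — 2 connected regions; the r=7.5 cylinder at (10, 11.5) gives a regular 24-gon of circumradius 7.5 (constant along its height); Merging all regions: the regions partially overlap (shared area 59.54 mm²), so overlapping operands fuse into one piece — 1 connected region; (rotated 65° about Z; rotation is an isometry so areas/perimeters/island counts are preserved). Overall, the cross-section is a single solid region. Undo the 65° rotation: the query point maps to (23.091, 3.485) in the un-rotated model frame. The nearest boundary edge runs (22.50, 9.50)→(22.50, 0.00); distance from the point to it = 0.59 mm. The point is not inside any of the regions above, so it lies outside the cross-section (0.59 mm from the nearest boundary).

outside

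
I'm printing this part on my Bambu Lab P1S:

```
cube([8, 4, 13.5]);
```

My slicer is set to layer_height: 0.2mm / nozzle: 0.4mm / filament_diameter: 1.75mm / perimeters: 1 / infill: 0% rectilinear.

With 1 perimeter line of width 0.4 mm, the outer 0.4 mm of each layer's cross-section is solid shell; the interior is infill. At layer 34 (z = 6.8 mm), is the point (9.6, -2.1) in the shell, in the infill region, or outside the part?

At z = 6.8 mm: the cube is present — its section is the full 8×4 rectangle. Overall, the cross-section is a single solid region. The nearest boundary edge runs (0.00, 0.00)→(8.00, 0.00); distance from the point to it = 2.64 mm. The point is not inside any of the regions above, so it lies outside the cross-section (2.64 mm from the nearest boundary).

outside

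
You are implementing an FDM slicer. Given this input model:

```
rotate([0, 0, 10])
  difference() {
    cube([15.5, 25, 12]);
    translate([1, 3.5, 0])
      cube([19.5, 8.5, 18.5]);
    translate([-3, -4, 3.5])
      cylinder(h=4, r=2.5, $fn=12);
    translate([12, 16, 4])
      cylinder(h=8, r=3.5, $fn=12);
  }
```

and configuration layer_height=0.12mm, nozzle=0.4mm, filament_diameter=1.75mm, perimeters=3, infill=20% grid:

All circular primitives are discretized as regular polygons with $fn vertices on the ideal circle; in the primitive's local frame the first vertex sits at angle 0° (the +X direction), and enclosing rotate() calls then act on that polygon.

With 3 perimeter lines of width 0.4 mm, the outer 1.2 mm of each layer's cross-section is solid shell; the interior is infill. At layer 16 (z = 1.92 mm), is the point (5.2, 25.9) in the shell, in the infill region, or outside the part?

At z = 1.92 mm: the 15.5×25 cube contributes its full rectangle; the 19.5×8.5 cube at (1, 3.5) contributes its full rectangle; the cylinder at (-3, -4) does not reach this height (z outside [3.5, 7.5]); the cylinder at (12, 16) does not reach this height (z outside [4, 12]); Subtracting the remaining from the first: starting from the 15.5×25 cube, the 19.5×8.5 cube at (1, 3.5) partially overlaps it — only the 123.25 mm² overlap (of its 165.75 mm²) is removed, clipping the outline — 1 connected region; (rotated 10° about Z; rotation is an isometry so areas/perimeters/island counts are preserved). Overall, the cross-section is a single solid region. Undo the 10° rotation: the query point maps to (9.618, 24.604) in the un-rotated model frame. The nearest boundary edge runs (0.00, 25.00)→(15.50, 25.00); distance from the point to it = 0.40 mm. The point is inside the cross-section, 0.40 mm from the nearest boundary — within the 1.2 mm shell band (3 × 0.4).

shell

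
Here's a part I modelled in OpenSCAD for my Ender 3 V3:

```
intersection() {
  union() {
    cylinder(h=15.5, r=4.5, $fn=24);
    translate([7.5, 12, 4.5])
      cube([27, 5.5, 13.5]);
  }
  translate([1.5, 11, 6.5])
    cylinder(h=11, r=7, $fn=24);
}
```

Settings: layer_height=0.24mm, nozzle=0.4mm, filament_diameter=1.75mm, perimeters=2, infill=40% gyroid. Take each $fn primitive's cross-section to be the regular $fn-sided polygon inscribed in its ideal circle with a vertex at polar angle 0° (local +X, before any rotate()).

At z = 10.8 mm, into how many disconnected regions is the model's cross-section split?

2

At z = 10.8 mm: the r=4.5 cylinder contributes a regular 24-gon of circumradius 4.5; the cube at (7.5, 12) (footprint 27×5.5) is included at this height; Merging all regions: the 2 present regions are separate (no shared area or edge), so areas and boundary lengths simply add and each stays a separate island — 2 connected regions; the r=7 cylinder at (1.5, 11) contributes a regular 24-gon of circumradius 7; Keeping only the common overlap: the r=7 cylinder at (1.5, 11) partially overlaps that combined region; clipping to the common part keeps 1.96 mm² — 2 connected regions. The result has 2 disconnected regions.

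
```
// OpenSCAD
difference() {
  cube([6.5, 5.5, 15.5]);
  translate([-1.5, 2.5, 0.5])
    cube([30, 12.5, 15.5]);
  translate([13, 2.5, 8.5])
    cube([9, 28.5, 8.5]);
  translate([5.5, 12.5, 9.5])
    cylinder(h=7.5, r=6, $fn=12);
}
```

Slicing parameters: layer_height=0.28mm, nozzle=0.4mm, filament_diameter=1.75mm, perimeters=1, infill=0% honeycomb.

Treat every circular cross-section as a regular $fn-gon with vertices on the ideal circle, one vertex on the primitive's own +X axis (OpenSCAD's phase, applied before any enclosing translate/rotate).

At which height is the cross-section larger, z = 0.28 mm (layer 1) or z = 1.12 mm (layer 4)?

layer 1 (z = 0.28 mm)

Layer 1 (z = 0.28): the 6.5×5.5 cube contributes its full rectangle (area 35.75 mm²); the cube at (-1.5, 2.5) is not intersected at this z (z outside [0.5, 16]); the cube at (13, 2.5) is absent (z outside [8.5, 17]); the cylinder at (5.5, 12.5) is absent (z outside [9.5, 17]); Subtracting the remaining from the first: none of the subtracted shapes is present at this height, so the 6.5×5.5 cube is unchanged — area = 35.75 mm². So its area = 35.75 mm². Layer 4 (z = 1.12): the cube is present — its section is the full 6.5×5.5 rectangle (area 35.75 mm²); the cube at (-1.5, 2.5) is present — its section is the full 30×12.5 rectangle (area 375.00 mm²); the cube at (13, 2.5) does not reach this height (z outside [8.5, 17]); the cylinder at (5.5, 12.5) is absent (z outside [9.5, 17]); Subtracting the remaining from the first: starting from the 6.5×5.5 cube (35.75 mm²), the 30×12.5 cube at (-1.5, 2.5) partially overlaps it — only the 19.50 mm² overlap (of its 375.00 mm²) is removed, clipping the outline — area = 16.25 mm². So its area = 16.25 mm². Layer 1 is larger (35.75 vs 16.25 mm²).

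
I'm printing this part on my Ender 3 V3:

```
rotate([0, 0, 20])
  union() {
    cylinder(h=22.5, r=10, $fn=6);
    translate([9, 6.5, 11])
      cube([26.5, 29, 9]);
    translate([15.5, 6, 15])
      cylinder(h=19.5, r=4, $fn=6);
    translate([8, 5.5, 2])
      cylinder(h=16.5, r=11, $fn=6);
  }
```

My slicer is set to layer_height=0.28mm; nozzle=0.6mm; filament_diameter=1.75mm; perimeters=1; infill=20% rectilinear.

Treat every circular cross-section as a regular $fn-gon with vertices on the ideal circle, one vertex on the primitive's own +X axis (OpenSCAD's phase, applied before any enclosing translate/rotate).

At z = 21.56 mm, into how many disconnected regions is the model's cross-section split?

At z = 21.56 mm: the r=10 cylinder gives a regular 6-gon of circumradius 10 (constant along its height); the cube at (9, 6.5) is not intersected at this z (z outside [11, 20]); the r=4 cylinder at (15.5, 6) contributes a regular 6-gon of circumradius 4; the cylinder at (8, 5.5) is absent (z outside [2, 18.5]); Taking the union: the 2 present regions are separate (no shared area or edge), so areas and boundary lengths simply add and each stays a separate island — 2 connected regions; (whole slice rotated 20° about Z — lengths, areas and connectivity unchanged). The result has 2 disconnected regions.

2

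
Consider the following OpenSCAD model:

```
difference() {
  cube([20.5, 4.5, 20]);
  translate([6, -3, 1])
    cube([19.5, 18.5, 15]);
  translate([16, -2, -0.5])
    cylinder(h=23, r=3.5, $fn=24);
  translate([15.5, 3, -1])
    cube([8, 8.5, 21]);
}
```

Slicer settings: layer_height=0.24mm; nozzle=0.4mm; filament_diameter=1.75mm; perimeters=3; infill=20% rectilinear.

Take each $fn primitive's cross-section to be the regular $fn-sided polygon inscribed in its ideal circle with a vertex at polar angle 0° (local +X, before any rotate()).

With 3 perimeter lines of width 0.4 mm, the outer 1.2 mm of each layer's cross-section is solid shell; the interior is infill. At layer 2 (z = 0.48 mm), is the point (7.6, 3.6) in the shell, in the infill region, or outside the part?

At z = 0.48 mm: the cube is present — its section is the full 20.5×4.5 rectangle; the cube at (6, -3) is absent (z outside [1, 16]); the cylinder at (16, -2): section is a regular 24-gon, circumradius r=3.5; the cube at (15.5, 3) (footprint 8×8.5) is included at this height; Taking the first minus the rest: starting from the 20.5×4.5 cube, the r=3.5 cylinder at (16, -2) partially overlaps it — only the 5.91 mm² overlap (of its 38.05 mm²) is removed, clipping the outline; the 8×8.5 cube at (15.5, 3) partially overlaps it — only the 7.50 mm² overlap (of its 68.00 mm²) is removed, clipping the outline — 1 connected region. Overall, the cross-section is a single solid region. The nearest boundary edge runs (0.00, 4.50)→(15.50, 4.50); distance from the point to it = 0.90 mm. The point is inside the cross-section, 0.90 mm from the nearest boundary — within the 1.2 mm shell band (3 × 0.4).

shell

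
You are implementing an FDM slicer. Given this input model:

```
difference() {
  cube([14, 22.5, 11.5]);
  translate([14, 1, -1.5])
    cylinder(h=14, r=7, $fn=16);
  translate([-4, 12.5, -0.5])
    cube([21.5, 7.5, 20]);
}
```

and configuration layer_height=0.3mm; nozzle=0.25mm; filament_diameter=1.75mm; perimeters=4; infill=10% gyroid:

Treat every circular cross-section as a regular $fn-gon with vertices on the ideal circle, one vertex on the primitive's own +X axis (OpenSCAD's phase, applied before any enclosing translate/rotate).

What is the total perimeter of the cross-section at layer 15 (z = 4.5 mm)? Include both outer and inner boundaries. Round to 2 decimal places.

At z = 4.5 mm: the 14×22.5 cube contributes its full rectangle (perimeter 73.00 mm); the r=7 cylinder at (14, 1) contributes a regular 16-gon of circumradius 7 (perimeter = 2·16·7.000·sin(180°/16) = 43.70 mm); the 21.5×7.5 cube at (-4, 12.5) contributes its full rectangle (perimeter 58.00 mm); After the difference (first − rest): starting from the 14×22.5 cube, the r=7 cylinder at (14, 1) partially overlaps it — only the 44.40 mm² overlap (of its 150.01 mm²) is removed, clipping the outline; the 21.5×7.5 cube at (-4, 12.5) partially overlaps it — only the 105.00 mm² overlap (of its 161.25 mm²) is removed, clipping the outline — boundary = 83.14 mm. Overall, the cross-section has 2 separate islands. Total boundary length (outer) = 83.14 mm.

83.14 mm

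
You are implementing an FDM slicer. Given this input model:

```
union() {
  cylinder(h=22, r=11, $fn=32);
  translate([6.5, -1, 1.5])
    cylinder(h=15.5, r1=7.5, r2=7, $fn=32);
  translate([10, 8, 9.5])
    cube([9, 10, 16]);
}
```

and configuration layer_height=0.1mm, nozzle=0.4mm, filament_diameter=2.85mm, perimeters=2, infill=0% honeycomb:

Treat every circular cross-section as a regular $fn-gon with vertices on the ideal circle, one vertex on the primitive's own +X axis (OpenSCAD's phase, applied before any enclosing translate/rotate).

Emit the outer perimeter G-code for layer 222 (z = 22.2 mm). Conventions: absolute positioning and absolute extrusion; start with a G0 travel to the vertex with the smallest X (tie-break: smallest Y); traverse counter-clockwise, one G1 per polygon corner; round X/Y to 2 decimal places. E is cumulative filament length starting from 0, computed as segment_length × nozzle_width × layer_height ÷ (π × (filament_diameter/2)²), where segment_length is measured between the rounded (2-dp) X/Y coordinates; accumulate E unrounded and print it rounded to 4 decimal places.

At z = 22.2 mm: the cylinder does not reach this height (z outside [0, 22]); the cone at (6.5, -1) is absent (z outside [1.5, 17]); the cube at (10, 8) is present — its section is the full 9×10 rectangle; Merging all regions: only the 9×10 cube at (10, 8) is present, so the union is just that shape — 1 connected region. The outline is a single polygon with 4 vertices. Extrusion per mm of travel: 0.4 × 0.1 / (π × 1.425²) = 0.006270. Accumulating E over each segment gives final E = 0.2383.

G0 X10.00 Y8.00 Z22.20
G1 X19.00 Y8.00 E0.0564
G1 X19.00 Y18.00 E0.1191
G1 X10.00 Y18.00 E0.1756
G1 X10.00 Y8.00 E0.2383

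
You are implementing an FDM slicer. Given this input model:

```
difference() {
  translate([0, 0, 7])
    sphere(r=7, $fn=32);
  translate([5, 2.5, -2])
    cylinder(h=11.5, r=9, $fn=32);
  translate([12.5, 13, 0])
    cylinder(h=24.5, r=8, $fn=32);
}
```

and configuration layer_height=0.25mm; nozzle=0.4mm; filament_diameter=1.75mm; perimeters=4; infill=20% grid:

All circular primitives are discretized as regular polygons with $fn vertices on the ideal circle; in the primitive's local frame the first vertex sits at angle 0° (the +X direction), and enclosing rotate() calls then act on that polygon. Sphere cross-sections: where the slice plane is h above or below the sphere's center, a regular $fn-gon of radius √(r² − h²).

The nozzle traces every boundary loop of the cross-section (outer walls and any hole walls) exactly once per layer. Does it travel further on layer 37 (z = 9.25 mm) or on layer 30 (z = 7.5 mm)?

layer 30 (z = 7.5 mm)

Layer 37 (z = 9.25): the r=7 sphere slices to a regular 32-gon of circumradius 6.629 (√(r²−h²) with h=2.25 from center) (perimeter = 2·32·6.629·sin(180°/32) = 41.58 mm); the r=9 cylinder at (5, 2.5) contributes a regular 32-gon of circumradius 9 (perimeter = 2·32·9.000·sin(180°/32) = 56.46 mm); the cylinder at (12.5, 13): section is a regular 32-gon, circumradius r=8 (perimeter = 2·32·8.000·sin(180°/32) = 50.18 mm); Subtracting the remaining from the first: starting from the r=7 sphere, the r=9 cylinder at (5, 2.5) partially overlaps it — only the 101.41 mm² overlap (of its 252.84 mm²) is removed, clipping the outline; the r=8 cylinder at (12.5, 13) misses the remaining region (no effect) — boundary = 34.69 mm. So its perimeter = 34.69 mm. Layer 30 (z = 7.5): the r=7 sphere slices to a regular 32-gon of circumradius 6.982 (√(r²−h²) with h=0.5 from center) (perimeter = 2·32·6.982·sin(180°/32) = 43.80 mm); the cylinder at (5, 2.5): section is a regular 32-gon, circumradius r=9 (perimeter = 2·32·9.000·sin(180°/32) = 56.46 mm); the r=8 cylinder at (12.5, 13) contributes a regular 32-gon of circumradius 8 (perimeter = 2·32·8.000·sin(180°/32) = 50.18 mm); Subtracting the remaining from the first: starting from the r=7 sphere, the r=9 cylinder at (5, 2.5) partially overlaps it — only the 109.13 mm² overlap (of its 252.84 mm²) is removed, clipping the outline; the r=8 cylinder at (12.5, 13) misses the remaining region (no effect) — boundary = 37.62 mm. So its perimeter = 37.62 mm. Layer 30 is larger (37.62 vs 34.69 mm).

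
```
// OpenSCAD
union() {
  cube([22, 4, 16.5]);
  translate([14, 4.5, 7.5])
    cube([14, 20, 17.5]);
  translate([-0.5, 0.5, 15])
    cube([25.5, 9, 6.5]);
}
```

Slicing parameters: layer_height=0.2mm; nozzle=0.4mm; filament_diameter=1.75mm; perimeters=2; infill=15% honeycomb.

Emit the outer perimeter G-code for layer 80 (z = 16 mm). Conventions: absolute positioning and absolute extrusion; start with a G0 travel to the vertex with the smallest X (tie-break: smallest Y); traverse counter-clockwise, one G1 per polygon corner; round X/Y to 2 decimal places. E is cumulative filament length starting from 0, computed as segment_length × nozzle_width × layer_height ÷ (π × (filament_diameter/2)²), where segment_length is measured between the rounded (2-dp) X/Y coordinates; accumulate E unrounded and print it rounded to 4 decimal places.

G0 X-0.50 Y0.50 Z16.00
G1 X0.00 Y0.50 E0.0166
G1 X0.00 Y0.00 E0.0333
G1 X22.00 Y0.00 E0.7650
G1 X22.00 Y0.50 E0.7816
G1 X25.00 Y0.50 E0.8814
G1 X25.00 Y4.50 E1.0144
G1 X28.00 Y4.50 E1.1142
G1 X28.00 Y24.50 E1.7794
G1 X14.00 Y24.50 E2.2451
G1 X14.00 Y9.50 E2.7440
G1 X-0.50 Y9.50 E3.2262
G1 X-0.50 Y0.50 E3.5256

At z = 16 mm: the 22×4 cube contributes its full rectangle; the cube at (14, 4.5) (footprint 14×20) is included at this height; the cube at (-0.5, 0.5) is present — its section is the full 25.5×9 rectangle; Merging all regions: the regions partially overlap (shared area 132.00 mm²), so overlapping operands fuse into one piece — 1 connected region. The outline is a single polygon with 12 vertices. Extrusion per mm of travel: 0.4 × 0.2 / (π × 0.875²) = 0.033260. Accumulating E over each segment gives final E = 3.5256.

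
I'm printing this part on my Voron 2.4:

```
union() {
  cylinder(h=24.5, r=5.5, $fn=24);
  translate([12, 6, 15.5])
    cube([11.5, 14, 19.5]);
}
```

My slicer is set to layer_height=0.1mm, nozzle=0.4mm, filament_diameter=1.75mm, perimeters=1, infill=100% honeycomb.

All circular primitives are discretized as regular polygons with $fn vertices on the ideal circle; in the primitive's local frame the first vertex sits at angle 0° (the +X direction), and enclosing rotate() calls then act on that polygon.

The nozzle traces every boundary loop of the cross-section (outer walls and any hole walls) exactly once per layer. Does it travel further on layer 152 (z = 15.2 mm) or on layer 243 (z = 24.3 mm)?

Layer 152 (z = 15.2): the r=5.5 cylinder gives a regular 24-gon of circumradius 5.5 (constant along its height) (perimeter = 2·24·5.500·sin(180°/24) = 34.46 mm); the cube at (12, 6) does not reach this height (z outside [15.5, 35]); Combining (union): only the r=5.5 cylinder is present, so the union is just that shape — boundary = 34.46 mm. So its perimeter = 34.46 mm. Layer 243 (z = 24.3): the cylinder: section is a regular 24-gon, circumradius r=5.5 (perimeter = 2·24·5.500·sin(180°/24) = 34.46 mm); the cube at (12, 6) is present — its section is the full 11.5×14 rectangle (perimeter 51.00 mm); Combining (union): the 2 present regions are separate (no shared area or edge), so areas and boundary lengths simply add and each stays a separate island — boundary = 85.46 mm. So its perimeter = 85.46 mm. Layer 243 is larger (85.46 vs 34.46 mm).

layer 243 (z = 24.3 mm)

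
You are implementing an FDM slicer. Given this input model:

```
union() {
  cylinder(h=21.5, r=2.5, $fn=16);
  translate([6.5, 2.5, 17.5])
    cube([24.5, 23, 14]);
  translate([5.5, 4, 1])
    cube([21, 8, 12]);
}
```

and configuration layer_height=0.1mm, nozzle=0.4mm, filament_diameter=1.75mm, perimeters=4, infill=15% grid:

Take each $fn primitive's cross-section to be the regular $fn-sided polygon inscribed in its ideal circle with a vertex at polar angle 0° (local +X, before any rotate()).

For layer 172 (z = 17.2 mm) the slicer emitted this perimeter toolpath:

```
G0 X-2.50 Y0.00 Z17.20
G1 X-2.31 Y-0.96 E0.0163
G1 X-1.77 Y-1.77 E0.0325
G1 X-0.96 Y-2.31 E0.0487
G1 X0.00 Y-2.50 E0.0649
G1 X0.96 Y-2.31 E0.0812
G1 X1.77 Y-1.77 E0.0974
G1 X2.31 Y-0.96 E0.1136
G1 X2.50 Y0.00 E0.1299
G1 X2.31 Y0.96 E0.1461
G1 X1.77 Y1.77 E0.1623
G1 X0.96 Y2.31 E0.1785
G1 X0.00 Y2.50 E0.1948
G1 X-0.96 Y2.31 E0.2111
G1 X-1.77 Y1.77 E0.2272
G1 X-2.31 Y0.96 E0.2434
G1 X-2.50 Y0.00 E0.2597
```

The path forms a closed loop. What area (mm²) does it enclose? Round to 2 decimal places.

19.16 mm²

Apply the shoelace formula to the sequence of (X, Y) vertices; enclosed area = 19.16 mm².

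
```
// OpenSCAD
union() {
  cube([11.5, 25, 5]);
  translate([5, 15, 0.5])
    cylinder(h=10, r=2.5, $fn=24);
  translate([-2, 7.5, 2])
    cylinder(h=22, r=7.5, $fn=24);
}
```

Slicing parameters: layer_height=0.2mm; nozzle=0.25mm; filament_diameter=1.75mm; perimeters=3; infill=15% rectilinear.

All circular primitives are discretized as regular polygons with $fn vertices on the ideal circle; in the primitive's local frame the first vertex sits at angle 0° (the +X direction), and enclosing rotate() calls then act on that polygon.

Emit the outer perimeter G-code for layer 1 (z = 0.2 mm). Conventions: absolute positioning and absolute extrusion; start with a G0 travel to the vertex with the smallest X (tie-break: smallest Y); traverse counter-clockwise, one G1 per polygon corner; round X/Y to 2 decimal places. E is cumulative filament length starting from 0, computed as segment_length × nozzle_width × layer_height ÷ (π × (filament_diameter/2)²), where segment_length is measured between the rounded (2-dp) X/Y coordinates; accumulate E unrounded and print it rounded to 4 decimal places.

G0 X0.00 Y0.00 Z0.20
G1 X11.50 Y0.00 E0.2391
G1 X11.50 Y25.00 E0.7587
G1 X0.00 Y25.00 E0.9978
G1 X0.00 Y0.00 E1.5175

At z = 0.2 mm: the cube is present — its section is the full 11.5×25 rectangle; the cylinder at (5, 15) is absent (z outside [0.5, 10.5]); the cylinder at (-2, 7.5) does not reach this height (z outside [2, 24]); Combining (union): only the 11.5×25 cube is present, so the union is just that shape — 1 connected region. The outline is a single polygon with 4 vertices. Extrusion per mm of travel: 0.25 × 0.2 / (π × 0.875²) = 0.020788. Accumulating E over each segment gives final E = 1.5175.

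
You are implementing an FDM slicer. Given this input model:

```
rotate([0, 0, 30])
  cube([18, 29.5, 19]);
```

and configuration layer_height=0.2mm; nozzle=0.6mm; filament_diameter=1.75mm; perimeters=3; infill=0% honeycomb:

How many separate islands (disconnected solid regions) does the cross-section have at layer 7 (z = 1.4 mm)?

1

At z = 1.4 mm: the cube (footprint 18×29.5) is included at this height; (whole slice rotated 30° about Z — lengths, areas and connectivity unchanged). Overall, the cross-section is a single solid region. Island count = 1.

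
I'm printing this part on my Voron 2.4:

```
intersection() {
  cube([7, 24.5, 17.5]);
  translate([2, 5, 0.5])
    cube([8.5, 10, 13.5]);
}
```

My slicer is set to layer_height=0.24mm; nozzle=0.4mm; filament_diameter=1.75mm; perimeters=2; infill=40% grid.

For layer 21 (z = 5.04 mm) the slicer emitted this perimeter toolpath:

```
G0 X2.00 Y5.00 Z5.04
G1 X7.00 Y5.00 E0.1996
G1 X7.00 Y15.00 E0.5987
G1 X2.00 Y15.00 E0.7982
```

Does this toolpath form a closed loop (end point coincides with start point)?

no

Start point (G0): (2.00, 5.00). End point (last G1): the path does not return to the start — open.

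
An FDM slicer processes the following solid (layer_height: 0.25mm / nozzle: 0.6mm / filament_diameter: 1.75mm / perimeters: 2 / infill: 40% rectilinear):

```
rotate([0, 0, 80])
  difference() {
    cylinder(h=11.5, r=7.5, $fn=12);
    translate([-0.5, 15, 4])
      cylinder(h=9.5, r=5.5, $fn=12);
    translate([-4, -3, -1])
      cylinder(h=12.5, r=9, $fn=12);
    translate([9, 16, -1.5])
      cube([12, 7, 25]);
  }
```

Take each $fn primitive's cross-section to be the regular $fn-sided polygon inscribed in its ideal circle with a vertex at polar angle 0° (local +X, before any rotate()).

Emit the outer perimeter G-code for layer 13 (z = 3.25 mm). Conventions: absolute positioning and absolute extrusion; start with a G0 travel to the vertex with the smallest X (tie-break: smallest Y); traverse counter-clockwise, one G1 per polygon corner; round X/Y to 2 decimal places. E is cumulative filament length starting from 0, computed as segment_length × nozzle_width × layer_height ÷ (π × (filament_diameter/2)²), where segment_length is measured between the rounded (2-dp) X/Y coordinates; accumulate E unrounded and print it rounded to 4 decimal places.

At z = 3.25 mm: the r=7.5 cylinder contributes a regular 12-gon of circumradius 7.5; the cylinder at (-0.5, 15) is absent (z outside [4, 13.5]); the r=9 cylinder at (-4, -3) contributes a regular 12-gon of circumradius 9; the cube at (9, 16) is present — its section is the full 12×7 rectangle; After the difference (first − rest): starting from the r=7.5 cylinder, the r=9 cylinder at (-4, -3) partially overlaps it — only the 122.91 mm² overlap (of its 243.00 mm²) is removed, clipping the outline; the 12×7 cube at (9, 16) misses the remaining region (no effect) — 1 connected region; (rotated 80° about Z; rotation is an isometry so areas/perimeters/island counts are preserved). The outline is a single polygon with 12 vertices. Extrusion per mm of travel: 0.6 × 0.25 / (π × 0.875²) = 0.062363. Accumulating E over each segment gives final E = 2.5579.

G0 X-7.39 Y1.30 Z3.25
G1 X-7.05 Y-2.57 E0.2423
G1 X-6.57 Y-3.24 E0.2937
G1 X-6.60 Y-2.90 E0.3150
G1 X-4.63 Y1.32 E0.6054
G1 X-0.82 Y4.00 E0.8959
G1 X3.82 Y4.40 E1.1863
G1 X6.70 Y3.06 E1.3844
G1 X4.82 Y5.75 E1.5891
G1 X1.30 Y7.39 E1.8313
G1 X-2.57 Y7.05 E2.0735
G1 X-5.75 Y4.82 E2.3157
G1 X-7.39 Y1.30 E2.5579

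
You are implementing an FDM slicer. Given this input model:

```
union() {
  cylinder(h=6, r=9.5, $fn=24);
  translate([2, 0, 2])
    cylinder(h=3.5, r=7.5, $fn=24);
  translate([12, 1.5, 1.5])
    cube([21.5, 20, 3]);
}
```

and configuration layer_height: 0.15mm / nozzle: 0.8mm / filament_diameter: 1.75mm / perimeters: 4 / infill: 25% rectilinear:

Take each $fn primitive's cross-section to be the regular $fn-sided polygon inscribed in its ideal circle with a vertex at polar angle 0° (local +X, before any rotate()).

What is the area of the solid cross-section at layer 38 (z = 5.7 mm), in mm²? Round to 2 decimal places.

At z = 5.7 mm: the r=9.5 cylinder contributes a regular 24-gon of circumradius 9.5 (area = (24/2)·9.500²·sin(360°/24) = 280.30 mm²); the cylinder at (2, 0) is absent (z outside [2, 5.5]); the cube at (12, 1.5) is not intersected at this z (z outside [1.5, 4.5]); Taking the union: only the r=9.5 cylinder is present, so the union is just that shape — area = 280.30 mm². Overall, the cross-section is a single solid region. Net area = 280.30 mm².

280.30 mm²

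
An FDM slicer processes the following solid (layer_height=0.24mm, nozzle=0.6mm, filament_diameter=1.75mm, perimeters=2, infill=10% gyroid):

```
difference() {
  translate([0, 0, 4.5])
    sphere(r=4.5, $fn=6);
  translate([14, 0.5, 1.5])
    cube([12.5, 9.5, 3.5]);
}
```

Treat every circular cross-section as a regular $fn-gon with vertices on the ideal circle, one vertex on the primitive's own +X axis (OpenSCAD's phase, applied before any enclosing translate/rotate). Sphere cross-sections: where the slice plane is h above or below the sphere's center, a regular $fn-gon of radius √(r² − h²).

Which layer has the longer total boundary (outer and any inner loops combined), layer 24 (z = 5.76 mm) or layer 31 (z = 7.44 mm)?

layer 24 (z = 5.76 mm)

Layer 24 (z = 5.76): the r=4.5 sphere slices to a regular 6-gon of circumradius 4.320 (√(r²−h²) with h=1.26 from center) (perimeter = 2·6·4.320·sin(180°/6) = 25.92 mm); the cube at (14, 0.5) does not reach this height (z outside [1.5, 5]); Taking the first minus the rest: none of the subtracted shapes is present at this height, so the r=4.5 sphere is unchanged — boundary = 25.92 mm. So its perimeter = 25.92 mm. Layer 31 (z = 7.44): the sphere: section is a regular 6-gon, circumradius = √(r²−h²) = √(4.5²−2.94²) = 3.407 (perimeter = 2·6·3.407·sin(180°/6) = 20.44 mm); the cube at (14, 0.5) is not intersected at this z (z outside [1.5, 5]); Subtracting the remaining from the first: none of the subtracted shapes is present at this height, so the r=4.5 sphere is unchanged — boundary = 20.44 mm. So its perimeter = 20.44 mm. Layer 24 is larger (25.92 vs 20.44 mm).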